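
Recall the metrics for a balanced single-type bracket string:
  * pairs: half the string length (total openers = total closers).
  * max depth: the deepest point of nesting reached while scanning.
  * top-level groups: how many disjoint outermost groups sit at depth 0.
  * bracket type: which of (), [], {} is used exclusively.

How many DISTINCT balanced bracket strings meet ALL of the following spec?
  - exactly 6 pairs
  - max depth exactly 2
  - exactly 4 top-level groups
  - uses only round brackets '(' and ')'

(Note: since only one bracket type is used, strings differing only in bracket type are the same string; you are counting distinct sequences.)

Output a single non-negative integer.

Answer: 10

Derivation:
Spec: pairs=6 depth=2 groups=4
Count(depth <= 2) = 10
Count(depth <= 1) = 0
Count(depth == 2) = 10 - 0 = 10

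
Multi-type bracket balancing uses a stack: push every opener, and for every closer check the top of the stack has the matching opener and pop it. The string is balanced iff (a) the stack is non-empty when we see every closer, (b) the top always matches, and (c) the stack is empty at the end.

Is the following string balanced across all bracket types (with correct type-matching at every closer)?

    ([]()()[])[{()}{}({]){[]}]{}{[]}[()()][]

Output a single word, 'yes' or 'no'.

pos 0: push '('; stack = (
pos 1: push '['; stack = ([
pos 2: ']' matches '['; pop; stack = (
pos 3: push '('; stack = ((
pos 4: ')' matches '('; pop; stack = (
pos 5: push '('; stack = ((
pos 6: ')' matches '('; pop; stack = (
pos 7: push '['; stack = ([
pos 8: ']' matches '['; pop; stack = (
pos 9: ')' matches '('; pop; stack = (empty)
pos 10: push '['; stack = [
pos 11: push '{'; stack = [{
pos 12: push '('; stack = [{(
pos 13: ')' matches '('; pop; stack = [{
pos 14: '}' matches '{'; pop; stack = [
pos 15: push '{'; stack = [{
pos 16: '}' matches '{'; pop; stack = [
pos 17: push '('; stack = [(
pos 18: push '{'; stack = [({
pos 19: saw closer ']' but top of stack is '{' (expected '}') → INVALID
Verdict: type mismatch at position 19: ']' closes '{' → no

Answer: no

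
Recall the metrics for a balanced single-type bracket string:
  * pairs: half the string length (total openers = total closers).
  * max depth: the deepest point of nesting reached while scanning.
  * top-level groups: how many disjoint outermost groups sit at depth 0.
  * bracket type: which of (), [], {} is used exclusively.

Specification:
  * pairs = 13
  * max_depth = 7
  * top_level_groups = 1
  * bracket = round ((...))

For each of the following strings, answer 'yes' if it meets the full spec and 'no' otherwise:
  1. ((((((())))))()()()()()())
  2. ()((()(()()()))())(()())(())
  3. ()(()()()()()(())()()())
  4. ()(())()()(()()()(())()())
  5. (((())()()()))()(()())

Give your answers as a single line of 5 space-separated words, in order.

String 1 '((((((())))))()()()()()())': depth seq [1 2 3 4 5 6 7 6 5 4 3 2 1 2 1 2 1 2 1 2 1 2 1 2 1 0]
  -> pairs=13 depth=7 groups=1 -> yes
String 2 '()((()(()()()))())(()())(())': depth seq [1 0 1 2 3 2 3 4 3 4 3 4 3 2 1 2 1 0 1 2 1 2 1 0 1 2 1 0]
  -> pairs=14 depth=4 groups=4 -> no
String 3 '()(()()()()()(())()()())': depth seq [1 0 1 2 1 2 1 2 1 2 1 2 1 2 3 2 1 2 1 2 1 2 1 0]
  -> pairs=12 depth=3 groups=2 -> no
String 4 '()(())()()(()()()(())()())': depth seq [1 0 1 2 1 0 1 0 1 0 1 2 1 2 1 2 1 2 3 2 1 2 1 2 1 0]
  -> pairs=13 depth=3 groups=5 -> no
String 5 '(((())()()()))()(()())': depth seq [1 2 3 4 3 2 3 2 3 2 3 2 1 0 1 0 1 2 1 2 1 0]
  -> pairs=11 depth=4 groups=3 -> no

Answer: yes no no no no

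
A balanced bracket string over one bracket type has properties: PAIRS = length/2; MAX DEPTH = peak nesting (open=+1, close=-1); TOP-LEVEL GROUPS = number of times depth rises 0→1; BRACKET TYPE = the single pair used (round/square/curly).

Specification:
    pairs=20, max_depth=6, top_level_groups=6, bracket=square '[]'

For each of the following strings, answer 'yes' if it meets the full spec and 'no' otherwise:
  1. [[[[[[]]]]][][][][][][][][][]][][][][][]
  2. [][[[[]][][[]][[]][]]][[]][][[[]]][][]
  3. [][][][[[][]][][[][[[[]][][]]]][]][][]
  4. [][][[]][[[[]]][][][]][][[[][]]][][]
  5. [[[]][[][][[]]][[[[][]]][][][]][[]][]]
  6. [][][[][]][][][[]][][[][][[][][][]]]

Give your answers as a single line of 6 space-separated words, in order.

Answer: yes no no no no no

Derivation:
String 1 '[[[[[[]]]]][][][][][][][][][]][][][][][]': depth seq [1 2 3 4 5 6 5 4 3 2 1 2 1 2 1 2 1 2 1 2 1 2 1 2 1 2 1 2 1 0 1 0 1 0 1 0 1 0 1 0]
  -> pairs=20 depth=6 groups=6 -> yes
String 2 '[][[[[]][][[]][[]][]]][[]][][[[]]][][]': depth seq [1 0 1 2 3 4 3 2 3 2 3 4 3 2 3 4 3 2 3 2 1 0 1 2 1 0 1 0 1 2 3 2 1 0 1 0 1 0]
  -> pairs=19 depth=4 groups=7 -> no
String 3 '[][][][[[][]][][[][[[[]][][]]]][]][][]': depth seq [1 0 1 0 1 0 1 2 3 2 3 2 1 2 1 2 3 2 3 4 5 6 5 4 5 4 5 4 3 2 1 2 1 0 1 0 1 0]
  -> pairs=19 depth=6 groups=6 -> no
String 4 '[][][[]][[[[]]][][][]][][[[][]]][][]': depth seq [1 0 1 0 1 2 1 0 1 2 3 4 3 2 1 2 1 2 1 2 1 0 1 0 1 2 3 2 3 2 1 0 1 0 1 0]
  -> pairs=18 depth=4 groups=8 -> no
String 5 '[[[]][[][][[]]][[[[][]]][][][]][[]][]]': depth seq [1 2 3 2 1 2 3 2 3 2 3 4 3 2 1 2 3 4 5 4 5 4 3 2 3 2 3 2 3 2 1 2 3 2 1 2 1 0]
  -> pairs=19 depth=5 groups=1 -> no
String 6 '[][][[][]][][][[]][][[][][[][][][]]]': depth seq [1 0 1 0 1 2 1 2 1 0 1 0 1 0 1 2 1 0 1 0 1 2 1 2 1 2 3 2 3 2 3 2 3 2 1 0]
  -> pairs=18 depth=3 groups=8 -> no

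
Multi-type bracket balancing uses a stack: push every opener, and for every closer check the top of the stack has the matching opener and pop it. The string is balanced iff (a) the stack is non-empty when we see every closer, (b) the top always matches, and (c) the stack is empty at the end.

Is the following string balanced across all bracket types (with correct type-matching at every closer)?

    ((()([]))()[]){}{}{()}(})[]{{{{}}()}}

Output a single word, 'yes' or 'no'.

pos 0: push '('; stack = (
pos 1: push '('; stack = ((
pos 2: push '('; stack = (((
pos 3: ')' matches '('; pop; stack = ((
pos 4: push '('; stack = (((
pos 5: push '['; stack = ((([
pos 6: ']' matches '['; pop; stack = (((
pos 7: ')' matches '('; pop; stack = ((
pos 8: ')' matches '('; pop; stack = (
pos 9: push '('; stack = ((
pos 10: ')' matches '('; pop; stack = (
pos 11: push '['; stack = ([
pos 12: ']' matches '['; pop; stack = (
pos 13: ')' matches '('; pop; stack = (empty)
pos 14: push '{'; stack = {
pos 15: '}' matches '{'; pop; stack = (empty)
pos 16: push '{'; stack = {
pos 17: '}' matches '{'; pop; stack = (empty)
pos 18: push '{'; stack = {
pos 19: push '('; stack = {(
pos 20: ')' matches '('; pop; stack = {
pos 21: '}' matches '{'; pop; stack = (empty)
pos 22: push '('; stack = (
pos 23: saw closer '}' but top of stack is '(' (expected ')') → INVALID
Verdict: type mismatch at position 23: '}' closes '(' → no

Answer: no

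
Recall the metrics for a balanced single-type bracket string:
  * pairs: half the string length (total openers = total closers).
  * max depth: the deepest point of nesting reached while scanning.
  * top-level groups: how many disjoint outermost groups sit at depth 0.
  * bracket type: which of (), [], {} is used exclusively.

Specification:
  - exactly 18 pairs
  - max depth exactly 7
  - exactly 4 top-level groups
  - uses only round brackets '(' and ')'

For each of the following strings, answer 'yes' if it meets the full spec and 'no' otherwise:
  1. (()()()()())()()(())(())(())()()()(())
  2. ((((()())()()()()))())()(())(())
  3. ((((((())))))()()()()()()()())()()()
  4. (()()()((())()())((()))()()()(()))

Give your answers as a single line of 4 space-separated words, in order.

Answer: no no yes no

Derivation:
String 1 '(()()()()())()()(())(())(())()()()(())': depth seq [1 2 1 2 1 2 1 2 1 2 1 0 1 0 1 0 1 2 1 0 1 2 1 0 1 2 1 0 1 0 1 0 1 0 1 2 1 0]
  -> pairs=19 depth=2 groups=10 -> no
String 2 '((((()())()()()()))())()(())(())': depth seq [1 2 3 4 5 4 5 4 3 4 3 4 3 4 3 4 3 2 1 2 1 0 1 0 1 2 1 0 1 2 1 0]
  -> pairs=16 depth=5 groups=4 -> no
String 3 '((((((())))))()()()()()()()())()()()': depth seq [1 2 3 4 5 6 7 6 5 4 3 2 1 2 1 2 1 2 1 2 1 2 1 2 1 2 1 2 1 0 1 0 1 0 1 0]
  -> pairs=18 depth=7 groups=4 -> yes
String 4 '(()()()((())()())((()))()()()(()))': depth seq [1 2 1 2 1 2 1 2 3 4 3 2 3 2 3 2 1 2 3 4 3 2 1 2 1 2 1 2 1 2 3 2 1 0]
  -> pairs=17 depth=4 groups=1 -> no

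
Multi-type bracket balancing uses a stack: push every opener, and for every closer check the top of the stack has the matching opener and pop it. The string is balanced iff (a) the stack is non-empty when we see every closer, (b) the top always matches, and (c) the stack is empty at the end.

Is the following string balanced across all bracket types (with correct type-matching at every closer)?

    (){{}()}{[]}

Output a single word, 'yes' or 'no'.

pos 0: push '('; stack = (
pos 1: ')' matches '('; pop; stack = (empty)
pos 2: push '{'; stack = {
pos 3: push '{'; stack = {{
pos 4: '}' matches '{'; pop; stack = {
pos 5: push '('; stack = {(
pos 6: ')' matches '('; pop; stack = {
pos 7: '}' matches '{'; pop; stack = (empty)
pos 8: push '{'; stack = {
pos 9: push '['; stack = {[
pos 10: ']' matches '['; pop; stack = {
pos 11: '}' matches '{'; pop; stack = (empty)
end: stack empty → VALID
Verdict: properly nested → yes

Answer: yes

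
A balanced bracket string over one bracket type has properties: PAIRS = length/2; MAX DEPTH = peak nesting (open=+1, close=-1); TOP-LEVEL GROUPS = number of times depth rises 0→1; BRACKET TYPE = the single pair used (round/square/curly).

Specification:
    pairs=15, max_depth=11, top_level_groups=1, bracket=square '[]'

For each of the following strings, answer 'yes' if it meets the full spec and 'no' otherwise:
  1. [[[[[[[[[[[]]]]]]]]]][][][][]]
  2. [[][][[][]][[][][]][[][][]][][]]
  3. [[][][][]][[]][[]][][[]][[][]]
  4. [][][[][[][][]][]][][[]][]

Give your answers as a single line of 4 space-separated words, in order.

String 1 '[[[[[[[[[[[]]]]]]]]]][][][][]]': depth seq [1 2 3 4 5 6 7 8 9 10 11 10 9 8 7 6 5 4 3 2 1 2 1 2 1 2 1 2 1 0]
  -> pairs=15 depth=11 groups=1 -> yes
String 2 '[[][][[][]][[][][]][[][][]][][]]': depth seq [1 2 1 2 1 2 3 2 3 2 1 2 3 2 3 2 3 2 1 2 3 2 3 2 3 2 1 2 1 2 1 0]
  -> pairs=16 depth=3 groups=1 -> no
String 3 '[[][][][]][[]][[]][][[]][[][]]': depth seq [1 2 1 2 1 2 1 2 1 0 1 2 1 0 1 2 1 0 1 0 1 2 1 0 1 2 1 2 1 0]
  -> pairs=15 depth=2 groups=6 -> no
String 4 '[][][[][[][][]][]][][[]][]': depth seq [1 0 1 0 1 2 1 2 3 2 3 2 3 2 1 2 1 0 1 0 1 2 1 0 1 0]
  -> pairs=13 depth=3 groups=6 -> no

Answer: yes no no no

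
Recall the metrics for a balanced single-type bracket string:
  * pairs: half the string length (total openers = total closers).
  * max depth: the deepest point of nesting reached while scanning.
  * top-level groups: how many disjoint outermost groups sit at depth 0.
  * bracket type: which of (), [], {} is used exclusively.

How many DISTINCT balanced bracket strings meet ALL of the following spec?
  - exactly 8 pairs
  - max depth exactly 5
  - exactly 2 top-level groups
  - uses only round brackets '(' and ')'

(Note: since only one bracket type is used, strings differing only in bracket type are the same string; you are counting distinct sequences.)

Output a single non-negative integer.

Spec: pairs=8 depth=5 groups=2
Count(depth <= 5) = 407
Count(depth <= 4) = 323
Count(depth == 5) = 407 - 323 = 84

Answer: 84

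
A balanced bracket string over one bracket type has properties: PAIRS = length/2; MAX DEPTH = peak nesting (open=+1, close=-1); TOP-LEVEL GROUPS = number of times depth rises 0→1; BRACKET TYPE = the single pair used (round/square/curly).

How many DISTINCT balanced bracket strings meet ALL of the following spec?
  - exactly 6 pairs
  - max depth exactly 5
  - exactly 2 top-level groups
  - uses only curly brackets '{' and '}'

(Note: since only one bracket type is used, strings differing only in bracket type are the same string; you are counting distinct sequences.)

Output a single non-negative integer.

Spec: pairs=6 depth=5 groups=2
Count(depth <= 5) = 42
Count(depth <= 4) = 40
Count(depth == 5) = 42 - 40 = 2

Answer: 2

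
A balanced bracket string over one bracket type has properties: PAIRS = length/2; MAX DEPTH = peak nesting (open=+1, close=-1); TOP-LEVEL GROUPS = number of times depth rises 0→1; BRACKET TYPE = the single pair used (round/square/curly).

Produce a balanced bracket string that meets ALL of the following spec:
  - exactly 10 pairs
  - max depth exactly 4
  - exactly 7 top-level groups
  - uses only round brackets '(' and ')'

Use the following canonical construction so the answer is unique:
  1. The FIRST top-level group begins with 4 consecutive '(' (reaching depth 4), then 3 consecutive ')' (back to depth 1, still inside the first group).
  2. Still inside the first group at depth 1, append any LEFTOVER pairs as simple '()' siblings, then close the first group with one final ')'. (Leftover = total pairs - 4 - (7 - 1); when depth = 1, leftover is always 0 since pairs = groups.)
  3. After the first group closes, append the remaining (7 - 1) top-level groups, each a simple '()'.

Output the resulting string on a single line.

Answer: (((())))()()()()()()

Derivation:
Spec: pairs=10 depth=4 groups=7
Leftover pairs = 10 - 4 - (7-1) = 0
First group: deep chain of depth 4 + 0 sibling pairs
Remaining 6 groups: simple '()' each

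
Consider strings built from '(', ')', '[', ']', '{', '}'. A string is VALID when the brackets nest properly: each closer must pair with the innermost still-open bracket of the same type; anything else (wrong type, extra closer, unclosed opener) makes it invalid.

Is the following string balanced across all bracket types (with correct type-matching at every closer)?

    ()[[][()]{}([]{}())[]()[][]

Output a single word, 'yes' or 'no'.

pos 0: push '('; stack = (
pos 1: ')' matches '('; pop; stack = (empty)
pos 2: push '['; stack = [
pos 3: push '['; stack = [[
pos 4: ']' matches '['; pop; stack = [
pos 5: push '['; stack = [[
pos 6: push '('; stack = [[(
pos 7: ')' matches '('; pop; stack = [[
pos 8: ']' matches '['; pop; stack = [
pos 9: push '{'; stack = [{
pos 10: '}' matches '{'; pop; stack = [
pos 11: push '('; stack = [(
pos 12: push '['; stack = [([
pos 13: ']' matches '['; pop; stack = [(
pos 14: push '{'; stack = [({
pos 15: '}' matches '{'; pop; stack = [(
pos 16: push '('; stack = [((
pos 17: ')' matches '('; pop; stack = [(
pos 18: ')' matches '('; pop; stack = [
pos 19: push '['; stack = [[
pos 20: ']' matches '['; pop; stack = [
pos 21: push '('; stack = [(
pos 22: ')' matches '('; pop; stack = [
pos 23: push '['; stack = [[
pos 24: ']' matches '['; pop; stack = [
pos 25: push '['; stack = [[
pos 26: ']' matches '['; pop; stack = [
end: stack still non-empty ([) → INVALID
Verdict: unclosed openers at end: [ → no

Answer: no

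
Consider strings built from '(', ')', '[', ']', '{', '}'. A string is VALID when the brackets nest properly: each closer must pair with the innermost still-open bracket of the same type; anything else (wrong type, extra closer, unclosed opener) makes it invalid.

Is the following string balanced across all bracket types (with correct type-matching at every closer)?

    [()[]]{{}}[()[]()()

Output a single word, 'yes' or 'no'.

pos 0: push '['; stack = [
pos 1: push '('; stack = [(
pos 2: ')' matches '('; pop; stack = [
pos 3: push '['; stack = [[
pos 4: ']' matches '['; pop; stack = [
pos 5: ']' matches '['; pop; stack = (empty)
pos 6: push '{'; stack = {
pos 7: push '{'; stack = {{
pos 8: '}' matches '{'; pop; stack = {
pos 9: '}' matches '{'; pop; stack = (empty)
pos 10: push '['; stack = [
pos 11: push '('; stack = [(
pos 12: ')' matches '('; pop; stack = [
pos 13: push '['; stack = [[
pos 14: ']' matches '['; pop; stack = [
pos 15: push '('; stack = [(
pos 16: ')' matches '('; pop; stack = [
pos 17: push '('; stack = [(
pos 18: ')' matches '('; pop; stack = [
end: stack still non-empty ([) → INVALID
Verdict: unclosed openers at end: [ → no

Answer: no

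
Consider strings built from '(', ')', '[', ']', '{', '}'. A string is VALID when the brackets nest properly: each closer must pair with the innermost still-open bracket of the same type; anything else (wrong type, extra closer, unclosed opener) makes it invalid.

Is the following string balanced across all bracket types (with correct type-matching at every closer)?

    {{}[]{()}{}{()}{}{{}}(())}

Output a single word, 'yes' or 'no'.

Answer: yes

Derivation:
pos 0: push '{'; stack = {
pos 1: push '{'; stack = {{
pos 2: '}' matches '{'; pop; stack = {
pos 3: push '['; stack = {[
pos 4: ']' matches '['; pop; stack = {
pos 5: push '{'; stack = {{
pos 6: push '('; stack = {{(
pos 7: ')' matches '('; pop; stack = {{
pos 8: '}' matches '{'; pop; stack = {
pos 9: push '{'; stack = {{
pos 10: '}' matches '{'; pop; stack = {
pos 11: push '{'; stack = {{
pos 12: push '('; stack = {{(
pos 13: ')' matches '('; pop; stack = {{
pos 14: '}' matches '{'; pop; stack = {
pos 15: push '{'; stack = {{
pos 16: '}' matches '{'; pop; stack = {
pos 17: push '{'; stack = {{
pos 18: push '{'; stack = {{{
pos 19: '}' matches '{'; pop; stack = {{
pos 20: '}' matches '{'; pop; stack = {
pos 21: push '('; stack = {(
pos 22: push '('; stack = {((
pos 23: ')' matches '('; pop; stack = {(
pos 24: ')' matches '('; pop; stack = {
pos 25: '}' matches '{'; pop; stack = (empty)
end: stack empty → VALID
Verdict: properly nested → yes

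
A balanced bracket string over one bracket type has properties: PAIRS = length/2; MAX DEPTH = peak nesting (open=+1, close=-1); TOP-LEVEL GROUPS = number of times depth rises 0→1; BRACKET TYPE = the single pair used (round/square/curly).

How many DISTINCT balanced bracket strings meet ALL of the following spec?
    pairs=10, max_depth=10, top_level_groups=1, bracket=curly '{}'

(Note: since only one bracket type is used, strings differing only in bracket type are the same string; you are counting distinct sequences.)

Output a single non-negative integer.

Answer: 1

Derivation:
Spec: pairs=10 depth=10 groups=1
Count(depth <= 10) = 4862
Count(depth <= 9) = 4861
Count(depth == 10) = 4862 - 4861 = 1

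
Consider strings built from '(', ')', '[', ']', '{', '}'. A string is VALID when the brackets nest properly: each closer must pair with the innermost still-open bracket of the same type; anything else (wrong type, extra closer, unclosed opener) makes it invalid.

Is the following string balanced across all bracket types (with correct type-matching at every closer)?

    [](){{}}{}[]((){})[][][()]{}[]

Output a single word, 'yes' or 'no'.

pos 0: push '['; stack = [
pos 1: ']' matches '['; pop; stack = (empty)
pos 2: push '('; stack = (
pos 3: ')' matches '('; pop; stack = (empty)
pos 4: push '{'; stack = {
pos 5: push '{'; stack = {{
pos 6: '}' matches '{'; pop; stack = {
pos 7: '}' matches '{'; pop; stack = (empty)
pos 8: push '{'; stack = {
pos 9: '}' matches '{'; pop; stack = (empty)
pos 10: push '['; stack = [
pos 11: ']' matches '['; pop; stack = (empty)
pos 12: push '('; stack = (
pos 13: push '('; stack = ((
pos 14: ')' matches '('; pop; stack = (
pos 15: push '{'; stack = ({
pos 16: '}' matches '{'; pop; stack = (
pos 17: ')' matches '('; pop; stack = (empty)
pos 18: push '['; stack = [
pos 19: ']' matches '['; pop; stack = (empty)
pos 20: push '['; stack = [
pos 21: ']' matches '['; pop; stack = (empty)
pos 22: push '['; stack = [
pos 23: push '('; stack = [(
pos 24: ')' matches '('; pop; stack = [
pos 25: ']' matches '['; pop; stack = (empty)
pos 26: push '{'; stack = {
pos 27: '}' matches '{'; pop; stack = (empty)
pos 28: push '['; stack = [
pos 29: ']' matches '['; pop; stack = (empty)
end: stack empty → VALID
Verdict: properly nested → yes

Answer: yes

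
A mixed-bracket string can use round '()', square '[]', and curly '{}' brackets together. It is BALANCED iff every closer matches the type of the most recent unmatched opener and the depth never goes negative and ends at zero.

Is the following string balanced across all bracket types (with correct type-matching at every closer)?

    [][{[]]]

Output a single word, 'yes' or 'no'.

Answer: no

Derivation:
pos 0: push '['; stack = [
pos 1: ']' matches '['; pop; stack = (empty)
pos 2: push '['; stack = [
pos 3: push '{'; stack = [{
pos 4: push '['; stack = [{[
pos 5: ']' matches '['; pop; stack = [{
pos 6: saw closer ']' but top of stack is '{' (expected '}') → INVALID
Verdict: type mismatch at position 6: ']' closes '{' → no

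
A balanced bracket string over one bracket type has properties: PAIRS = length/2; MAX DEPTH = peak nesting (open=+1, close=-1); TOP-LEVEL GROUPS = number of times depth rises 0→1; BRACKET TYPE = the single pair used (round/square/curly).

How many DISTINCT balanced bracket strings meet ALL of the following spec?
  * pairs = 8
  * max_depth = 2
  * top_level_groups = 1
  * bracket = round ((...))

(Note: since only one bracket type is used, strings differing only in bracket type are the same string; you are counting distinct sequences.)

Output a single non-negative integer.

Answer: 1

Derivation:
Spec: pairs=8 depth=2 groups=1
Count(depth <= 2) = 1
Count(depth <= 1) = 0
Count(depth == 2) = 1 - 0 = 1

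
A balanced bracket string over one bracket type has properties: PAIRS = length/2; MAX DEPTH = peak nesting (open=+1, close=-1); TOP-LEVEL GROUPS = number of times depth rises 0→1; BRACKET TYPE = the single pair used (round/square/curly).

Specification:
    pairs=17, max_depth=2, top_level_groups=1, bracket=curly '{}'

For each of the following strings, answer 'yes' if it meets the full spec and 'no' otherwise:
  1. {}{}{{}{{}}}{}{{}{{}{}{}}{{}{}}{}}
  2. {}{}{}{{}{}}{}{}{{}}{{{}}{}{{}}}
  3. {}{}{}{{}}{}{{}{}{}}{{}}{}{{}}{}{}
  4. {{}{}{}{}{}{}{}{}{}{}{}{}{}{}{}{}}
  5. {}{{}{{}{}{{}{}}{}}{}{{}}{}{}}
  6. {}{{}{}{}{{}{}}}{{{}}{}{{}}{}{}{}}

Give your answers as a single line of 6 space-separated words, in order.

Answer: no no no yes no no

Derivation:
String 1 '{}{}{{}{{}}}{}{{}{{}{}{}}{{}{}}{}}': depth seq [1 0 1 0 1 2 1 2 3 2 1 0 1 0 1 2 1 2 3 2 3 2 3 2 1 2 3 2 3 2 1 2 1 0]
  -> pairs=17 depth=3 groups=5 -> no
String 2 '{}{}{}{{}{}}{}{}{{}}{{{}}{}{{}}}': depth seq [1 0 1 0 1 0 1 2 1 2 1 0 1 0 1 0 1 2 1 0 1 2 3 2 1 2 1 2 3 2 1 0]
  -> pairs=16 depth=3 groups=8 -> no
String 3 '{}{}{}{{}}{}{{}{}{}}{{}}{}{{}}{}{}': depth seq [1 0 1 0 1 0 1 2 1 0 1 0 1 2 1 2 1 2 1 0 1 2 1 0 1 0 1 2 1 0 1 0 1 0]
  -> pairs=17 depth=2 groups=11 -> no
String 4 '{{}{}{}{}{}{}{}{}{}{}{}{}{}{}{}{}}': depth seq [1 2 1 2 1 2 1 2 1 2 1 2 1 2 1 2 1 2 1 2 1 2 1 2 1 2 1 2 1 2 1 2 1 0]
  -> pairs=17 depth=2 groups=1 -> yes
String 5 '{}{{}{{}{}{{}{}}{}}{}{{}}{}{}}': depth seq [1 0 1 2 1 2 3 2 3 2 3 4 3 4 3 2 3 2 1 2 1 2 3 2 1 2 1 2 1 0]
  -> pairs=15 depth=4 groups=2 -> no
String 6 '{}{{}{}{}{{}{}}}{{{}}{}{{}}{}{}{}}': depth seq [1 0 1 2 1 2 1 2 1 2 3 2 3 2 1 0 1 2 3 2 1 2 1 2 3 2 1 2 1 2 1 2 1 0]
  -> pairs=17 depth=3 groups=3 -> no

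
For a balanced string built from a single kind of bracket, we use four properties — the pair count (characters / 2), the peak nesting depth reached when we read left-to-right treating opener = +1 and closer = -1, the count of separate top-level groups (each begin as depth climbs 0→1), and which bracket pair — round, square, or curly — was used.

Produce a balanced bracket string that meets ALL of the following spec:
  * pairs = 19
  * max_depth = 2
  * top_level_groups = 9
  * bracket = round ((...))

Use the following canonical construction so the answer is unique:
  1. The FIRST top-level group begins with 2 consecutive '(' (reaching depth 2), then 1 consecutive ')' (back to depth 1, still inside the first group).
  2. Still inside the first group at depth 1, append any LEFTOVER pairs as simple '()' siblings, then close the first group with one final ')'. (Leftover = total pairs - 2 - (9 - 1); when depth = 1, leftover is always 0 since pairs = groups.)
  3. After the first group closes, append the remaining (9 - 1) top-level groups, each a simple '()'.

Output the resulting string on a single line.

Spec: pairs=19 depth=2 groups=9
Leftover pairs = 19 - 2 - (9-1) = 9
First group: deep chain of depth 2 + 9 sibling pairs
Remaining 8 groups: simple '()' each

Answer: (()()()()()()()()()())()()()()()()()()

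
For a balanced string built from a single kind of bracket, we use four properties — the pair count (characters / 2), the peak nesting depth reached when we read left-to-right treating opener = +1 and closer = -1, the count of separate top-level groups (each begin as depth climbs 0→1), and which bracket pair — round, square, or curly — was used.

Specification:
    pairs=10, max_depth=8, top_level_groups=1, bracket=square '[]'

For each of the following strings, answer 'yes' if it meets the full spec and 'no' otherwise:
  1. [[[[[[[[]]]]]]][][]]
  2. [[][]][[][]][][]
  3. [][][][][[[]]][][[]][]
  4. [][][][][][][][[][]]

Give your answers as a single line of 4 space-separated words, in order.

String 1 '[[[[[[[[]]]]]]][][]]': depth seq [1 2 3 4 5 6 7 8 7 6 5 4 3 2 1 2 1 2 1 0]
  -> pairs=10 depth=8 groups=1 -> yes
String 2 '[[][]][[][]][][]': depth seq [1 2 1 2 1 0 1 2 1 2 1 0 1 0 1 0]
  -> pairs=8 depth=2 groups=4 -> no
String 3 '[][][][][[[]]][][[]][]': depth seq [1 0 1 0 1 0 1 0 1 2 3 2 1 0 1 0 1 2 1 0 1 0]
  -> pairs=11 depth=3 groups=8 -> no
String 4 '[][][][][][][][[][]]': depth seq [1 0 1 0 1 0 1 0 1 0 1 0 1 0 1 2 1 2 1 0]
  -> pairs=10 depth=2 groups=8 -> no

Answer: yes no no no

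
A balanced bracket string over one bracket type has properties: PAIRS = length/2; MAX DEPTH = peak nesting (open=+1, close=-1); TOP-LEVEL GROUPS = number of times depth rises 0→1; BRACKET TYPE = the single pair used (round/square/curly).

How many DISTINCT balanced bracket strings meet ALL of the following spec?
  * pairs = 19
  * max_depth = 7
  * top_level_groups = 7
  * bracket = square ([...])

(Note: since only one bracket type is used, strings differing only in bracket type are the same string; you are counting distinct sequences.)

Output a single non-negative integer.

Spec: pairs=19 depth=7 groups=7
Count(depth <= 7) = 31223633
Count(depth <= 6) = 29512770
Count(depth == 7) = 31223633 - 29512770 = 1710863

Answer: 1710863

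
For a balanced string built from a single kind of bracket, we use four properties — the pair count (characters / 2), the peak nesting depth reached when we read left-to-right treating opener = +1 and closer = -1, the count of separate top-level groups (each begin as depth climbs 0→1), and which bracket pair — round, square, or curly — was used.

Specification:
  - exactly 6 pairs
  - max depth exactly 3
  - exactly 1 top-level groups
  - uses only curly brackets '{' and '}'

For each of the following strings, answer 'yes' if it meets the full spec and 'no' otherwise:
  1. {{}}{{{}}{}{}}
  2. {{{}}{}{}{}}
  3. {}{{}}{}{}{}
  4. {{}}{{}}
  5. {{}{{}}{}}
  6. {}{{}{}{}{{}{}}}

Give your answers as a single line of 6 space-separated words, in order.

String 1 '{{}}{{{}}{}{}}': depth seq [1 2 1 0 1 2 3 2 1 2 1 2 1 0]
  -> pairs=7 depth=3 groups=2 -> no
String 2 '{{{}}{}{}{}}': depth seq [1 2 3 2 1 2 1 2 1 2 1 0]
  -> pairs=6 depth=3 groups=1 -> yes
String 3 '{}{{}}{}{}{}': depth seq [1 0 1 2 1 0 1 0 1 0 1 0]
  -> pairs=6 depth=2 groups=5 -> no
String 4 '{{}}{{}}': depth seq [1 2 1 0 1 2 1 0]
  -> pairs=4 depth=2 groups=2 -> no
String 5 '{{}{{}}{}}': depth seq [1 2 1 2 3 2 1 2 1 0]
  -> pairs=5 depth=3 groups=1 -> no
String 6 '{}{{}{}{}{{}{}}}': depth seq [1 0 1 2 1 2 1 2 1 2 3 2 3 2 1 0]
  -> pairs=8 depth=3 groups=2 -> no

Answer: no yes no no no no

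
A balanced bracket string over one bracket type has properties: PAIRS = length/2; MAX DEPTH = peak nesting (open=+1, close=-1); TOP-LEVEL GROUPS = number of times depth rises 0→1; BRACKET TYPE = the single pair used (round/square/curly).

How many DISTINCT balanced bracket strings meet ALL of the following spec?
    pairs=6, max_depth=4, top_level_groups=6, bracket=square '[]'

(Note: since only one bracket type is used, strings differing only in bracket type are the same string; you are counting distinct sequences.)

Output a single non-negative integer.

Answer: 0

Derivation:
Spec: pairs=6 depth=4 groups=6
Count(depth <= 4) = 1
Count(depth <= 3) = 1
Count(depth == 4) = 1 - 1 = 0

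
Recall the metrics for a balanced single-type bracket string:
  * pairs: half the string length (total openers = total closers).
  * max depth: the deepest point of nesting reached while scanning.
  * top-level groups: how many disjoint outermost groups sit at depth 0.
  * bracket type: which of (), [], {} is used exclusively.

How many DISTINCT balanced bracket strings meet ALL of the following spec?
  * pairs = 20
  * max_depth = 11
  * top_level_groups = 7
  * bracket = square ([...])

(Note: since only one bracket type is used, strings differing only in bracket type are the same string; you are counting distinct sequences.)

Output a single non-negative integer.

Spec: pairs=20 depth=11 groups=7
Count(depth <= 11) = 121577729
Count(depth <= 10) = 121552760
Count(depth == 11) = 121577729 - 121552760 = 24969

Answer: 24969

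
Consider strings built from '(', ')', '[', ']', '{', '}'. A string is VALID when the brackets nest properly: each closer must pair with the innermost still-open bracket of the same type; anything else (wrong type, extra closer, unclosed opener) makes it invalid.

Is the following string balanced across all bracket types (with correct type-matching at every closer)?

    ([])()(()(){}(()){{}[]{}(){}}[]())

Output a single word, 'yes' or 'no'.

pos 0: push '('; stack = (
pos 1: push '['; stack = ([
pos 2: ']' matches '['; pop; stack = (
pos 3: ')' matches '('; pop; stack = (empty)
pos 4: push '('; stack = (
pos 5: ')' matches '('; pop; stack = (empty)
pos 6: push '('; stack = (
pos 7: push '('; stack = ((
pos 8: ')' matches '('; pop; stack = (
pos 9: push '('; stack = ((
pos 10: ')' matches '('; pop; stack = (
pos 11: push '{'; stack = ({
pos 12: '}' matches '{'; pop; stack = (
pos 13: push '('; stack = ((
pos 14: push '('; stack = (((
pos 15: ')' matches '('; pop; stack = ((
pos 16: ')' matches '('; pop; stack = (
pos 17: push '{'; stack = ({
pos 18: push '{'; stack = ({{
pos 19: '}' matches '{'; pop; stack = ({
pos 20: push '['; stack = ({[
pos 21: ']' matches '['; pop; stack = ({
pos 22: push '{'; stack = ({{
pos 23: '}' matches '{'; pop; stack = ({
pos 24: push '('; stack = ({(
pos 25: ')' matches '('; pop; stack = ({
pos 26: push '{'; stack = ({{
pos 27: '}' matches '{'; pop; stack = ({
pos 28: '}' matches '{'; pop; stack = (
pos 29: push '['; stack = ([
pos 30: ']' matches '['; pop; stack = (
pos 31: push '('; stack = ((
pos 32: ')' matches '('; pop; stack = (
pos 33: ')' matches '('; pop; stack = (empty)
end: stack empty → VALID
Verdict: properly nested → yes

Answer: yes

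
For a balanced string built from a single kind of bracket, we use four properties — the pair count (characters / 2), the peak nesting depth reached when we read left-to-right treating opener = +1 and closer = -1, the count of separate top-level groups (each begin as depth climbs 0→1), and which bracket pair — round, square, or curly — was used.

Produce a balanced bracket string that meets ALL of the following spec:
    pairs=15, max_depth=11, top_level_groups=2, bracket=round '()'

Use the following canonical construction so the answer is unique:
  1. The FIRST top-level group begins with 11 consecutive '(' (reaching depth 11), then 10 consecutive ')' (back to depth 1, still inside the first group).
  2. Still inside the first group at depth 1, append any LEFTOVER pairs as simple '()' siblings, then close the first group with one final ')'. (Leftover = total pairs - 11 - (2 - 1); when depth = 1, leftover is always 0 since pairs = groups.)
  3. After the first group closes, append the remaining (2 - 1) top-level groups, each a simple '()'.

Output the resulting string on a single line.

Answer: ((((((((((())))))))))()()())()

Derivation:
Spec: pairs=15 depth=11 groups=2
Leftover pairs = 15 - 11 - (2-1) = 3
First group: deep chain of depth 11 + 3 sibling pairs
Remaining 1 groups: simple '()' each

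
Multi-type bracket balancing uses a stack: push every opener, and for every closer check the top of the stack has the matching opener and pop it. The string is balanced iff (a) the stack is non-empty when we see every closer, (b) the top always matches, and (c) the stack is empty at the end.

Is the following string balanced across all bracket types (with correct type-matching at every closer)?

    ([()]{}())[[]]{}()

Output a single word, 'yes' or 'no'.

Answer: yes

Derivation:
pos 0: push '('; stack = (
pos 1: push '['; stack = ([
pos 2: push '('; stack = ([(
pos 3: ')' matches '('; pop; stack = ([
pos 4: ']' matches '['; pop; stack = (
pos 5: push '{'; stack = ({
pos 6: '}' matches '{'; pop; stack = (
pos 7: push '('; stack = ((
pos 8: ')' matches '('; pop; stack = (
pos 9: ')' matches '('; pop; stack = (empty)
pos 10: push '['; stack = [
pos 11: push '['; stack = [[
pos 12: ']' matches '['; pop; stack = [
pos 13: ']' matches '['; pop; stack = (empty)
pos 14: push '{'; stack = {
pos 15: '}' matches '{'; pop; stack = (empty)
pos 16: push '('; stack = (
pos 17: ')' matches '('; pop; stack = (empty)
end: stack empty → VALID
Verdict: properly nested → yes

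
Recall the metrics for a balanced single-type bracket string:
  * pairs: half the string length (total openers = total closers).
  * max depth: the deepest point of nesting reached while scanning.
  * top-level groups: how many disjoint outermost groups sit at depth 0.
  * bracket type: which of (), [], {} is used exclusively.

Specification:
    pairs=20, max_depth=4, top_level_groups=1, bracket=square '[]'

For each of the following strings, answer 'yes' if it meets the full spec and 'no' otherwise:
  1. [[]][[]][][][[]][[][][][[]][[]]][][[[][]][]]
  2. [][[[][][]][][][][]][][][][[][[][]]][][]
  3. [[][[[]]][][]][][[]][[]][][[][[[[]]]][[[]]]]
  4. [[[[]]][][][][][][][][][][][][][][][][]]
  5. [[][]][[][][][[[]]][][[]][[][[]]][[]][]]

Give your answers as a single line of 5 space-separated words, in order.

String 1 '[[]][[]][][][[]][[][][][[]][[]]][][[[][]][]]': depth seq [1 2 1 0 1 2 1 0 1 0 1 0 1 2 1 0 1 2 1 2 1 2 1 2 3 2 1 2 3 2 1 0 1 0 1 2 3 2 3 2 1 2 1 0]
  -> pairs=22 depth=3 groups=8 -> no
String 2 '[][[[][][]][][][][]][][][][[][[][]]][][]': depth seq [1 0 1 2 3 2 3 2 3 2 1 2 1 2 1 2 1 2 1 0 1 0 1 0 1 0 1 2 1 2 3 2 3 2 1 0 1 0 1 0]
  -> pairs=20 depth=3 groups=8 -> no
String 3 '[[][[[]]][][]][][[]][[]][][[][[[[]]]][[[]]]]': depth seq [1 2 1 2 3 4 3 2 1 2 1 2 1 0 1 0 1 2 1 0 1 2 1 0 1 0 1 2 1 2 3 4 5 4 3 2 1 2 3 4 3 2 1 0]
  -> pairs=22 depth=5 groups=6 -> no
String 4 '[[[[]]][][][][][][][][][][][][][][][][]]': depth seq [1 2 3 4 3 2 1 2 1 2 1 2 1 2 1 2 1 2 1 2 1 2 1 2 1 2 1 2 1 2 1 2 1 2 1 2 1 2 1 0]
  -> pairs=20 depth=4 groups=1 -> yes
String 5 '[[][]][[][][][[[]]][][[]][[][[]]][[]][]]': depth seq [1 2 1 2 1 0 1 2 1 2 1 2 1 2 3 4 3 2 1 2 1 2 3 2 1 2 3 2 3 4 3 2 1 2 3 2 1 2 1 0]
  -> pairs=20 depth=4 groups=2 -> no

Answer: no no no yes no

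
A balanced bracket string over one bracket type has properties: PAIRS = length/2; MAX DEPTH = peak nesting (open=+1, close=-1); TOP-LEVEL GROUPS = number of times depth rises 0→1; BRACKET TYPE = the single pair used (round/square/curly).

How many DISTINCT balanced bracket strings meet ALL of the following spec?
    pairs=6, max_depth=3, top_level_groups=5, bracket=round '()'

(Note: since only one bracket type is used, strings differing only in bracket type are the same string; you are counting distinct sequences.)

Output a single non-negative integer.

Spec: pairs=6 depth=3 groups=5
Count(depth <= 3) = 5
Count(depth <= 2) = 5
Count(depth == 3) = 5 - 5 = 0

Answer: 0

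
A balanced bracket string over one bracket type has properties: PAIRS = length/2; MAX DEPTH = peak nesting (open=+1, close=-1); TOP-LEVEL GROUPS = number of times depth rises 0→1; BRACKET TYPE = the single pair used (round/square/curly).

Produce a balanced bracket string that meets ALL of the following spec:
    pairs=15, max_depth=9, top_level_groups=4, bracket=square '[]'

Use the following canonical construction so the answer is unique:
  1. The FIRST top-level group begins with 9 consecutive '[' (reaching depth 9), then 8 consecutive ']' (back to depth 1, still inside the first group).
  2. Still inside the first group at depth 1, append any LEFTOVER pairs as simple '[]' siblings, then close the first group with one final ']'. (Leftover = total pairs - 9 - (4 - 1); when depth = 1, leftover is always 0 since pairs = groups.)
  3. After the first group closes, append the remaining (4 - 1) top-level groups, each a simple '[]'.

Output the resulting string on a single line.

Spec: pairs=15 depth=9 groups=4
Leftover pairs = 15 - 9 - (4-1) = 3
First group: deep chain of depth 9 + 3 sibling pairs
Remaining 3 groups: simple '[]' each

Answer: [[[[[[[[[]]]]]]]][][][]][][][]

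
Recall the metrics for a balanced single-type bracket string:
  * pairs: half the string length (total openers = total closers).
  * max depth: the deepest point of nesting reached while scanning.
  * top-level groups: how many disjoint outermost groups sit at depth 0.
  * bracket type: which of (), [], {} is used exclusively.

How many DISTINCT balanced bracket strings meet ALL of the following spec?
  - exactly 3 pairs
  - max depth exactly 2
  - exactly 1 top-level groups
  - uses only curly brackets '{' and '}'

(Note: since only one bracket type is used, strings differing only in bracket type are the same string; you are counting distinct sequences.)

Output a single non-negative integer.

Answer: 1

Derivation:
Spec: pairs=3 depth=2 groups=1
Count(depth <= 2) = 1
Count(depth <= 1) = 0
Count(depth == 2) = 1 - 0 = 1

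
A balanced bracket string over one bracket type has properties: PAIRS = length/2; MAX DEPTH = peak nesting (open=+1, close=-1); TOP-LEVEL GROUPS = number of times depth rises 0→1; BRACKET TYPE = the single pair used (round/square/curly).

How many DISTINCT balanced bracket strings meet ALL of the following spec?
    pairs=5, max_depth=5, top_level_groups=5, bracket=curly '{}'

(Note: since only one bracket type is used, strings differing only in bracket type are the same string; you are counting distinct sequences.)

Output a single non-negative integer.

Answer: 0

Derivation:
Spec: pairs=5 depth=5 groups=5
Count(depth <= 5) = 1
Count(depth <= 4) = 1
Count(depth == 5) = 1 - 1 = 0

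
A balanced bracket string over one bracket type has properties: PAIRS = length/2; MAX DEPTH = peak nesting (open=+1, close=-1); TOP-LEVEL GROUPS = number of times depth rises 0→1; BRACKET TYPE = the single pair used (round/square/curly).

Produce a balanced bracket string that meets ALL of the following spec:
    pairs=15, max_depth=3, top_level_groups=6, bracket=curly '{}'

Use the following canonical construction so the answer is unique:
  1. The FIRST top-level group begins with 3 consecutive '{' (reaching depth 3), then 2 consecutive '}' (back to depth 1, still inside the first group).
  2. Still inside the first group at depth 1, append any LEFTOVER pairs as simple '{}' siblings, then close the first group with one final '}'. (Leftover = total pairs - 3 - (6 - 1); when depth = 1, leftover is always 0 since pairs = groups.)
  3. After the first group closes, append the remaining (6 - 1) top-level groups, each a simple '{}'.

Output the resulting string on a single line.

Answer: {{{}}{}{}{}{}{}{}{}}{}{}{}{}{}

Derivation:
Spec: pairs=15 depth=3 groups=6
Leftover pairs = 15 - 3 - (6-1) = 7
First group: deep chain of depth 3 + 7 sibling pairs
Remaining 5 groups: simple '{}' each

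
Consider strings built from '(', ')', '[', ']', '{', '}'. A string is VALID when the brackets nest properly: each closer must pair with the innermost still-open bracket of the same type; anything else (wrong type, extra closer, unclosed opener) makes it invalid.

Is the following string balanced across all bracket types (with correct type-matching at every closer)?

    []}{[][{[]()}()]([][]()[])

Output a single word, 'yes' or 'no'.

Answer: no

Derivation:
pos 0: push '['; stack = [
pos 1: ']' matches '['; pop; stack = (empty)
pos 2: saw closer '}' but stack is empty → INVALID
Verdict: unmatched closer '}' at position 2 → no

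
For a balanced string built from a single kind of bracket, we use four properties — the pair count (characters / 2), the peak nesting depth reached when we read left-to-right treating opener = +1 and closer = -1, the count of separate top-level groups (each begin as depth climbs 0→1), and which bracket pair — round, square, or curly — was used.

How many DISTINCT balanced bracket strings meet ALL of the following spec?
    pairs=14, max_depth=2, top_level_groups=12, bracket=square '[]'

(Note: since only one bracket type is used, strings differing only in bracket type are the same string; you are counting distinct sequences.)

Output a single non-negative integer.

Spec: pairs=14 depth=2 groups=12
Count(depth <= 2) = 78
Count(depth <= 1) = 0
Count(depth == 2) = 78 - 0 = 78

Answer: 78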